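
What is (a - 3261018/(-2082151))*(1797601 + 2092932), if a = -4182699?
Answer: -33882681638300125023/2082151 ≈ -1.6273e+13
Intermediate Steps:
(a - 3261018/(-2082151))*(1797601 + 2092932) = (-4182699 - 3261018/(-2082151))*(1797601 + 2092932) = (-4182699 - 3261018*(-1/2082151))*3890533 = (-4182699 + 3261018/2082151)*3890533 = -8709007644531/2082151*3890533 = -33882681638300125023/2082151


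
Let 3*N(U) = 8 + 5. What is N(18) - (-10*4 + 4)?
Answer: 121/3 ≈ 40.333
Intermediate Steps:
N(U) = 13/3 (N(U) = (8 + 5)/3 = (1/3)*13 = 13/3)
N(18) - (-10*4 + 4) = 13/3 - (-10*4 + 4) = 13/3 - (-40 + 4) = 13/3 - 1*(-36) = 13/3 + 36 = 121/3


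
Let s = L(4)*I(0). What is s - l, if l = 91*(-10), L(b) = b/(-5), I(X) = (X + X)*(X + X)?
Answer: 910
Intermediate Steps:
I(X) = 4*X² (I(X) = (2*X)*(2*X) = 4*X²)
L(b) = -b/5 (L(b) = b*(-⅕) = -b/5)
s = 0 (s = (-⅕*4)*(4*0²) = -16*0/5 = -⅘*0 = 0)
l = -910
s - l = 0 - 1*(-910) = 0 + 910 = 910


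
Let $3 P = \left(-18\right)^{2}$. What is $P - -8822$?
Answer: $8930$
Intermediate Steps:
$P = 108$ ($P = \frac{\left(-18\right)^{2}}{3} = \frac{1}{3} \cdot 324 = 108$)
$P - -8822 = 108 - -8822 = 108 + 8822 = 8930$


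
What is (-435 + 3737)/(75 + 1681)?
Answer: 1651/878 ≈ 1.8804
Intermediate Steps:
(-435 + 3737)/(75 + 1681) = 3302/1756 = 3302*(1/1756) = 1651/878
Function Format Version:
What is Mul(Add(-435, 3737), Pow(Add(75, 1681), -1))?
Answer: Rational(1651, 878) ≈ 1.8804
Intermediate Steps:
Mul(Add(-435, 3737), Pow(Add(75, 1681), -1)) = Mul(3302, Pow(1756, -1)) = Mul(3302, Rational(1, 1756)) = Rational(1651, 878)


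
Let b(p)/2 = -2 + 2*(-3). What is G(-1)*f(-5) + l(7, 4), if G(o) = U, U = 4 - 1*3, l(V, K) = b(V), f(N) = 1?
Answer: -15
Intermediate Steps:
b(p) = -16 (b(p) = 2*(-2 + 2*(-3)) = 2*(-2 - 6) = 2*(-8) = -16)
l(V, K) = -16
U = 1 (U = 4 - 3 = 1)
G(o) = 1
G(-1)*f(-5) + l(7, 4) = 1*1 - 16 = 1 - 16 = -15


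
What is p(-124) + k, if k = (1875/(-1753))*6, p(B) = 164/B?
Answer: -420623/54343 ≈ -7.7402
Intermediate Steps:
k = -11250/1753 (k = (1875*(-1/1753))*6 = -1875/1753*6 = -11250/1753 ≈ -6.4176)
p(-124) + k = 164/(-124) - 11250/1753 = 164*(-1/124) - 11250/1753 = -41/31 - 11250/1753 = -420623/54343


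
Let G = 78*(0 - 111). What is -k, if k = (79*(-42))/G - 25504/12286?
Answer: 15004057/8864349 ≈ 1.6926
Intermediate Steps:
G = -8658 (G = 78*(-111) = -8658)
k = -15004057/8864349 (k = (79*(-42))/(-8658) - 25504/12286 = -3318*(-1/8658) - 25504*1/12286 = 553/1443 - 12752/6143 = -15004057/8864349 ≈ -1.6926)
-k = -1*(-15004057/8864349) = 15004057/8864349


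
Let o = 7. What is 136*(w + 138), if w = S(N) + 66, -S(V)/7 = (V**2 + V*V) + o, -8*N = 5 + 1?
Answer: 20009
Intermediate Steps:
N = -3/4 (N = -(5 + 1)/8 = -1/8*6 = -3/4 ≈ -0.75000)
S(V) = -49 - 14*V**2 (S(V) = -7*((V**2 + V*V) + 7) = -7*((V**2 + V**2) + 7) = -7*(2*V**2 + 7) = -7*(7 + 2*V**2) = -49 - 14*V**2)
w = 73/8 (w = (-49 - 14*(-3/4)**2) + 66 = (-49 - 14*9/16) + 66 = (-49 - 63/8) + 66 = -455/8 + 66 = 73/8 ≈ 9.1250)
136*(w + 138) = 136*(73/8 + 138) = 136*(1177/8) = 20009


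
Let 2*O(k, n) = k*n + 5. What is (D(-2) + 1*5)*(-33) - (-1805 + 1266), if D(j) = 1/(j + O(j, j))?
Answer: 1804/5 ≈ 360.80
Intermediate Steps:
O(k, n) = 5/2 + k*n/2 (O(k, n) = (k*n + 5)/2 = (5 + k*n)/2 = 5/2 + k*n/2)
D(j) = 1/(5/2 + j + j²/2) (D(j) = 1/(j + (5/2 + j*j/2)) = 1/(j + (5/2 + j²/2)) = 1/(5/2 + j + j²/2))
(D(-2) + 1*5)*(-33) - (-1805 + 1266) = (2/(5 + (-2)² + 2*(-2)) + 1*5)*(-33) - (-1805 + 1266) = (2/(5 + 4 - 4) + 5)*(-33) - 1*(-539) = (2/5 + 5)*(-33) + 539 = (2*(⅕) + 5)*(-33) + 539 = (⅖ + 5)*(-33) + 539 = (27/5)*(-33) + 539 = -891/5 + 539 = 1804/5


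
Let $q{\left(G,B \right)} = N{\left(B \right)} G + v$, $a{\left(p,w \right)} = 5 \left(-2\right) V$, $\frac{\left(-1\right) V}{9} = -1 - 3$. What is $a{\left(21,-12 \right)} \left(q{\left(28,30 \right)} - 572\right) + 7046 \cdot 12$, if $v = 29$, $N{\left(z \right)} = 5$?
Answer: $229632$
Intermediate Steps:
$V = 36$ ($V = - 9 \left(-1 - 3\right) = \left(-9\right) \left(-4\right) = 36$)
$a{\left(p,w \right)} = -360$ ($a{\left(p,w \right)} = 5 \left(-2\right) 36 = \left(-10\right) 36 = -360$)
$q{\left(G,B \right)} = 29 + 5 G$ ($q{\left(G,B \right)} = 5 G + 29 = 29 + 5 G$)
$a{\left(21,-12 \right)} \left(q{\left(28,30 \right)} - 572\right) + 7046 \cdot 12 = - 360 \left(\left(29 + 5 \cdot 28\right) - 572\right) + 7046 \cdot 12 = - 360 \left(\left(29 + 140\right) - 572\right) + 84552 = - 360 \left(169 - 572\right) + 84552 = \left(-360\right) \left(-403\right) + 84552 = 145080 + 84552 = 229632$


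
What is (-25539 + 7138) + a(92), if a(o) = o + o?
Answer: -18217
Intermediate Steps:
a(o) = 2*o
(-25539 + 7138) + a(92) = (-25539 + 7138) + 2*92 = -18401 + 184 = -18217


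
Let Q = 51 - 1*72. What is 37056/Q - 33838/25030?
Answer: -154703713/87605 ≈ -1765.9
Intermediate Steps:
Q = -21 (Q = 51 - 72 = -21)
37056/Q - 33838/25030 = 37056/(-21) - 33838/25030 = 37056*(-1/21) - 33838*1/25030 = -12352/7 - 16919/12515 = -154703713/87605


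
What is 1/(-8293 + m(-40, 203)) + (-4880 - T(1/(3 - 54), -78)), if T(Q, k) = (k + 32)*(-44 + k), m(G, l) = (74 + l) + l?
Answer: -81973997/7813 ≈ -10492.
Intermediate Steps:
m(G, l) = 74 + 2*l
T(Q, k) = (-44 + k)*(32 + k) (T(Q, k) = (32 + k)*(-44 + k) = (-44 + k)*(32 + k))
1/(-8293 + m(-40, 203)) + (-4880 - T(1/(3 - 54), -78)) = 1/(-8293 + (74 + 2*203)) + (-4880 - (-1408 + (-78)² - 12*(-78))) = 1/(-8293 + (74 + 406)) + (-4880 - (-1408 + 6084 + 936)) = 1/(-8293 + 480) + (-4880 - 1*5612) = 1/(-7813) + (-4880 - 5612) = -1/7813 - 10492 = -81973997/7813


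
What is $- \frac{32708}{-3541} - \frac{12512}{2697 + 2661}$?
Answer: $\frac{65472236}{9486339} \approx 6.9017$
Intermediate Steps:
$- \frac{32708}{-3541} - \frac{12512}{2697 + 2661} = \left(-32708\right) \left(- \frac{1}{3541}\right) - \frac{12512}{5358} = \frac{32708}{3541} - \frac{6256}{2679} = \frac{65472236}{9486339}$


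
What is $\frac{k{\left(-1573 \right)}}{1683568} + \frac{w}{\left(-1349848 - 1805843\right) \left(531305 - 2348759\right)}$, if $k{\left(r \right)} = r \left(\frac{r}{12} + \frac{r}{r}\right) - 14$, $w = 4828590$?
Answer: $\frac{782330591646607385}{6437204440591138368} \approx 0.12153$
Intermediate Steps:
$k{\left(r \right)} = -14 + r \left(1 + \frac{r}{12}\right)$ ($k{\left(r \right)} = r \left(r \frac{1}{12} + 1\right) - 14 = r \left(\frac{r}{12} + 1\right) - 14 = r \left(1 + \frac{r}{12}\right) - 14 = -14 + r \left(1 + \frac{r}{12}\right)$)
$\frac{k{\left(-1573 \right)}}{1683568} + \frac{w}{\left(-1349848 - 1805843\right) \left(531305 - 2348759\right)} = \frac{-14 - 1573 + \frac{\left(-1573\right)^{2}}{12}}{1683568} + \frac{4828590}{\left(-1349848 - 1805843\right) \left(531305 - 2348759\right)} = \left(-14 - 1573 + \frac{1}{12} \cdot 2474329\right) \frac{1}{1683568} + \frac{4828590}{\left(-3155691\right) \left(-1817454\right)} = \left(-14 - 1573 + \frac{2474329}{12}\right) \frac{1}{1683568} + \frac{4828590}{5735323230714} = \frac{2455285}{12} \cdot \frac{1}{1683568} + 4828590 \cdot \frac{1}{5735323230714} = \frac{2455285}{20202816} + \frac{268255}{318629068373} = \frac{782330591646607385}{6437204440591138368}$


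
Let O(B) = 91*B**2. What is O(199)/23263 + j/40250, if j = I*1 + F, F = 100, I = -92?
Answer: 72524374427/468167875 ≈ 154.91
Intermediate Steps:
j = 8 (j = -92*1 + 100 = -92 + 100 = 8)
O(199)/23263 + j/40250 = (91*199**2)/23263 + 8/40250 = (91*39601)*(1/23263) + 8*(1/40250) = 3603691*(1/23263) + 4/20125 = 3603691/23263 + 4/20125 = 72524374427/468167875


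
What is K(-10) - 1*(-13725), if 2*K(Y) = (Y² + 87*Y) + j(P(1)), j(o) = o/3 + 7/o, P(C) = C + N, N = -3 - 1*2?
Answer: 320123/24 ≈ 13338.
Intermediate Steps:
N = -5 (N = -3 - 2 = -5)
P(C) = -5 + C (P(C) = C - 5 = -5 + C)
j(o) = 7/o + o/3 (j(o) = o*(⅓) + 7/o = o/3 + 7/o = 7/o + o/3)
K(Y) = -37/24 + Y²/2 + 87*Y/2 (K(Y) = ((Y² + 87*Y) + (7/(-5 + 1) + (-5 + 1)/3))/2 = ((Y² + 87*Y) + (7/(-4) + (⅓)*(-4)))/2 = ((Y² + 87*Y) + (7*(-¼) - 4/3))/2 = ((Y² + 87*Y) + (-7/4 - 4/3))/2 = ((Y² + 87*Y) - 37/12)/2 = (-37/12 + Y² + 87*Y)/2 = -37/24 + Y²/2 + 87*Y/2)
K(-10) - 1*(-13725) = (-37/24 + (½)*(-10)² + (87/2)*(-10)) - 1*(-13725) = (-37/24 + (½)*100 - 435) + 13725 = (-37/24 + 50 - 435) + 13725 = -9277/24 + 13725 = 320123/24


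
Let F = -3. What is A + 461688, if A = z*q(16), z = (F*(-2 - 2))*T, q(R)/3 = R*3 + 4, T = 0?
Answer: 461688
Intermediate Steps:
q(R) = 12 + 9*R (q(R) = 3*(R*3 + 4) = 3*(3*R + 4) = 3*(4 + 3*R) = 12 + 9*R)
z = 0 (z = -3*(-2 - 2)*0 = -3*(-4)*0 = 12*0 = 0)
A = 0 (A = 0*(12 + 9*16) = 0*(12 + 144) = 0*156 = 0)
A + 461688 = 0 + 461688 = 461688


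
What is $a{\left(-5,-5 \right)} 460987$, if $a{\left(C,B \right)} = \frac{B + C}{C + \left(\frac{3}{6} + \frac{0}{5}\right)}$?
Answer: $\frac{9219740}{9} \approx 1.0244 \cdot 10^{6}$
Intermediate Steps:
$a{\left(C,B \right)} = \frac{B + C}{\frac{1}{2} + C}$ ($a{\left(C,B \right)} = \frac{B + C}{C + \left(3 \cdot \frac{1}{6} + 0 \cdot \frac{1}{5}\right)} = \frac{B + C}{C + \left(\frac{1}{2} + 0\right)} = \frac{B + C}{C + \frac{1}{2}} = \frac{B + C}{\frac{1}{2} + C}$)
$a{\left(-5,-5 \right)} 460987 = \frac{2 \left(-5 - 5\right)}{1 + 2 \left(-5\right)} 460987 = 2 \frac{1}{1 - 10} \left(-10\right) 460987 = 2 \frac{1}{-9} \left(-10\right) 460987 = 2 \left(- \frac{1}{9}\right) \left(-10\right) 460987 = \frac{20}{9} \cdot 460987 = \frac{9219740}{9}$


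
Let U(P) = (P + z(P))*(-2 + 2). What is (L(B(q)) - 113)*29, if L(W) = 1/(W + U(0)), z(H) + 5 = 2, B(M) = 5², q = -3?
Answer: -81896/25 ≈ -3275.8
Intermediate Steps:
B(M) = 25
z(H) = -3 (z(H) = -5 + 2 = -3)
U(P) = 0 (U(P) = (P - 3)*(-2 + 2) = (-3 + P)*0 = 0)
L(W) = 1/W (L(W) = 1/(W + 0) = 1/W)
(L(B(q)) - 113)*29 = (1/25 - 113)*29 = -2824/25*29 = -81896/25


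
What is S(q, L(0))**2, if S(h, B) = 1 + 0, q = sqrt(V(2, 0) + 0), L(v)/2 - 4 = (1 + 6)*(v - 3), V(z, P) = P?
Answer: 1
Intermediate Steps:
L(v) = -34 + 14*v (L(v) = 8 + 2*((1 + 6)*(v - 3)) = 8 + 2*(7*(-3 + v)) = 8 + 2*(-21 + 7*v) = 8 + (-42 + 14*v) = -34 + 14*v)
q = 0 (q = sqrt(0 + 0) = sqrt(0) = 0)
S(h, B) = 1
S(q, L(0))**2 = 1**2 = 1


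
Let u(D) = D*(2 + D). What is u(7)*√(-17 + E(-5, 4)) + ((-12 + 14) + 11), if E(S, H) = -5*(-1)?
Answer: 13 + 126*I*√3 ≈ 13.0 + 218.24*I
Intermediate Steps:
E(S, H) = 5
u(7)*√(-17 + E(-5, 4)) + ((-12 + 14) + 11) = (7*(2 + 7))*√(-17 + 5) + ((-12 + 14) + 11) = (7*9)*√(-12) + (2 + 11) = 63*(2*I*√3) + 13 = 126*I*√3 + 13 = 13 + 126*I*√3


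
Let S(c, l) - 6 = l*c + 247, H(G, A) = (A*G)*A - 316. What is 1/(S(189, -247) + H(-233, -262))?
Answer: -1/16040798 ≈ -6.2341e-8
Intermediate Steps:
H(G, A) = -316 + G*A² (H(G, A) = G*A² - 316 = -316 + G*A²)
S(c, l) = 253 + c*l (S(c, l) = 6 + (l*c + 247) = 6 + (c*l + 247) = 6 + (247 + c*l) = 253 + c*l)
1/(S(189, -247) + H(-233, -262)) = 1/((253 + 189*(-247)) + (-316 - 233*(-262)²)) = 1/((253 - 46683) + (-316 - 233*68644)) = 1/(-46430 + (-316 - 15994052)) = 1/(-46430 - 15994368) = 1/(-16040798) = -1/16040798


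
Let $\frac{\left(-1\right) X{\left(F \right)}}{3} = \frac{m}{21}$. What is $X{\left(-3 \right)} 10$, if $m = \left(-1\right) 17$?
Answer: $\frac{170}{7} \approx 24.286$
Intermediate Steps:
$m = -17$
$X{\left(F \right)} = \frac{17}{7}$ ($X{\left(F \right)} = - 3 \left(- \frac{17}{21}\right) = - 3 \left(\left(-17\right) \frac{1}{21}\right) = \left(-3\right) \left(- \frac{17}{21}\right) = \frac{17}{7}$)
$X{\left(-3 \right)} 10 = \frac{17}{7} \cdot 10 = \frac{170}{7}$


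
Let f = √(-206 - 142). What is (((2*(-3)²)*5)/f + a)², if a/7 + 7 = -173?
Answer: 46039725/29 + 37800*I*√87/29 ≈ 1.5876e+6 + 12158.0*I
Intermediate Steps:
f = 2*I*√87 (f = √(-348) = 2*I*√87 ≈ 18.655*I)
a = -1260 (a = -49 + 7*(-173) = -49 - 1211 = -1260)
(((2*(-3)²)*5)/f + a)² = (((2*(-3)²)*5)/((2*I*√87)) - 1260)² = (((2*9)*5)*(-I*√87/174) - 1260)² = ((18*5)*(-I*√87/174) - 1260)² = (90*(-I*√87/174) - 1260)² = (-15*I*√87/29 - 1260)² = (-1260 - 15*I*√87/29)²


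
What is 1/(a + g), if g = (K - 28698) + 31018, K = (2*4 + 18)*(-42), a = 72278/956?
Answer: 478/623123 ≈ 0.00076710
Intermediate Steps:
a = 36139/478 (a = 72278*(1/956) = 36139/478 ≈ 75.605)
K = -1092 (K = (8 + 18)*(-42) = 26*(-42) = -1092)
g = 1228 (g = (-1092 - 28698) + 31018 = -29790 + 31018 = 1228)
1/(a + g) = 1/(36139/478 + 1228) = 1/(623123/478) = 478/623123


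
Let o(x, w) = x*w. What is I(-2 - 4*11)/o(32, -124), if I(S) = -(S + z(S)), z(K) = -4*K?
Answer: 69/1984 ≈ 0.034778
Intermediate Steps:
o(x, w) = w*x
I(S) = 3*S (I(S) = -(S - 4*S) = -(-3)*S = 3*S)
I(-2 - 4*11)/o(32, -124) = (3*(-2 - 4*11))/((-124*32)) = (3*(-2 - 44))/(-3968) = (3*(-46))*(-1/3968) = -138*(-1/3968) = 69/1984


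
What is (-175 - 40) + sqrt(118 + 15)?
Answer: -215 + sqrt(133) ≈ -203.47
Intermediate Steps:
(-175 - 40) + sqrt(118 + 15) = -215 + sqrt(133)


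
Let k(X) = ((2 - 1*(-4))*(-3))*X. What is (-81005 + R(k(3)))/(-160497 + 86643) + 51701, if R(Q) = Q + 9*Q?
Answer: 3818407199/73854 ≈ 51702.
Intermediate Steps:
k(X) = -18*X (k(X) = ((2 + 4)*(-3))*X = (6*(-3))*X = -18*X)
R(Q) = 10*Q
(-81005 + R(k(3)))/(-160497 + 86643) + 51701 = (-81005 + 10*(-18*3))/(-160497 + 86643) + 51701 = (-81005 + 10*(-54))/(-73854) + 51701 = (-81005 - 540)*(-1/73854) + 51701 = -81545*(-1/73854) + 51701 = 81545/73854 + 51701 = 3818407199/73854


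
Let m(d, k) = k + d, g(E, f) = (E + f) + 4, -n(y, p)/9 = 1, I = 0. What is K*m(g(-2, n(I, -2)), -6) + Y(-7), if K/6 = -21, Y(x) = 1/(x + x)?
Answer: 22931/14 ≈ 1637.9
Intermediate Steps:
n(y, p) = -9 (n(y, p) = -9*1 = -9)
Y(x) = 1/(2*x)
K = -126 (K = 6*(-21) = -126)
g(E, f) = 4 + E + f
m(d, k) = d + k
K*m(g(-2, n(I, -2)), -6) + Y(-7) = -126*((4 - 2 - 9) - 6) + (½)/(-7) = -126*(-7 - 6) + (½)*(-⅐) = -126*(-13) - 1/14 = 1638 - 1/14 = 22931/14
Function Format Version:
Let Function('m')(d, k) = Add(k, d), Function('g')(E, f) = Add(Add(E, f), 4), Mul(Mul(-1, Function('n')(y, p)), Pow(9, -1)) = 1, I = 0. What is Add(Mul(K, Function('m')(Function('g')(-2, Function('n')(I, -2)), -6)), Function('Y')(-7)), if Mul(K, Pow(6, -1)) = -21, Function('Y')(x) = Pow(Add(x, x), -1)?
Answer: Rational(22931, 14) ≈ 1637.9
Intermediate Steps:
Function('n')(y, p) = -9 (Function('n')(y, p) = Mul(-9, 1) = -9)
Function('Y')(x) = Mul(Rational(1, 2), Pow(x, -1)) (Function('Y')(x) = Pow(Mul(2, x), -1) = Mul(Rational(1, 2), Pow(x, -1)))
K = -126 (K = Mul(6, -21) = -126)
Function('g')(E, f) = Add(4, E, f)
Function('m')(d, k) = Add(d, k)
Add(Mul(K, Function('m')(Function('g')(-2, Function('n')(I, -2)), -6)), Function('Y')(-7)) = Add(Mul(-126, Add(Add(4, -2, -9), -6)), Mul(Rational(1, 2), Pow(-7, -1))) = Add(Mul(-126, Add(-7, -6)), Mul(Rational(1, 2), Rational(-1, 7))) = Add(Mul(-126, -13), Rational(-1, 14)) = Add(1638, Rational(-1, 14)) = Rational(22931, 14)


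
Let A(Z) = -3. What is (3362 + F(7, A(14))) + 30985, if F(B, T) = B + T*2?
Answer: 34348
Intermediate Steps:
F(B, T) = B + 2*T
(3362 + F(7, A(14))) + 30985 = (3362 + (7 + 2*(-3))) + 30985 = (3362 + (7 - 6)) + 30985 = (3362 + 1) + 30985 = 3363 + 30985 = 34348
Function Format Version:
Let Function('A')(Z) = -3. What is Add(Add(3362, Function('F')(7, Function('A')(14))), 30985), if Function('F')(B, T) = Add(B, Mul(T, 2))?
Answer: 34348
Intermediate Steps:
Function('F')(B, T) = Add(B, Mul(2, T))
Add(Add(3362, Function('F')(7, Function('A')(14))), 30985) = Add(Add(3362, Add(7, Mul(2, -3))), 30985) = Add(Add(3362, Add(7, -6)), 30985) = Add(Add(3362, 1), 30985) = Add(3363, 30985) = 34348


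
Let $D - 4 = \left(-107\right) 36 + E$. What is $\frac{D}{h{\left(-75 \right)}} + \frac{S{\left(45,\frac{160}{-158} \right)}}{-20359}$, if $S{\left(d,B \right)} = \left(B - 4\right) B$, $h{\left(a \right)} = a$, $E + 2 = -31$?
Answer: $\frac{493119498239}{9529538925} \approx 51.746$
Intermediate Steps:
$E = -33$ ($E = -2 - 31 = -33$)
$S{\left(d,B \right)} = B \left(-4 + B\right)$ ($S{\left(d,B \right)} = \left(-4 + B\right) B = B \left(-4 + B\right)$)
$D = -3881$ ($D = 4 - 3885 = -3881$)
$\frac{D}{h{\left(-75 \right)}} + \frac{S{\left(45,\frac{160}{-158} \right)}}{-20359} = - \frac{3881}{-75} + \frac{\frac{160}{-158} \left(-4 + \frac{160}{-158}\right)}{-20359} = \left(-3881\right) \left(- \frac{1}{75}\right) + 160 \left(- \frac{1}{158}\right) \left(-4 + 160 \left(- \frac{1}{158}\right)\right) \left(- \frac{1}{20359}\right) = \frac{3881}{75} + - \frac{80 \left(-4 - \frac{80}{79}\right)}{79} \left(- \frac{1}{20359}\right) = \frac{3881}{75} + \left(- \frac{80}{79}\right) \left(- \frac{396}{79}\right) \left(- \frac{1}{20359}\right) = \frac{3881}{75} + \frac{31680}{6241} \left(- \frac{1}{20359}\right) = \frac{3881}{75} - \frac{31680}{127060519} = \frac{493119498239}{9529538925}$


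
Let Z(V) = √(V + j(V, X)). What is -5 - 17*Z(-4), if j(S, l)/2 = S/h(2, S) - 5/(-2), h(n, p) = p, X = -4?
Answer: -5 - 17*√3 ≈ -34.445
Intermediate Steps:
j(S, l) = 7 (j(S, l) = 2*(S/S - 5/(-2)) = 2*(1 - 5*(-½)) = 2*(1 + 5/2) = 2*(7/2) = 7)
Z(V) = √(7 + V) (Z(V) = √(V + 7) = √(7 + V))
-5 - 17*Z(-4) = -5 - 17*√(7 - 4) = -5 - 17*√3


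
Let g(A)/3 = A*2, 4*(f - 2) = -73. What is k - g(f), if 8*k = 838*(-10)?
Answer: -950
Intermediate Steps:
k = -2095/2 (k = (838*(-10))/8 = (⅛)*(-8380) = -2095/2 ≈ -1047.5)
f = -65/4 (f = 2 + (¼)*(-73) = 2 - 73/4 = -65/4 ≈ -16.250)
g(A) = 6*A (g(A) = 3*(A*2) = 3*(2*A) = 6*A)
k - g(f) = -2095/2 - 6*(-65)/4 = -2095/2 - 1*(-195/2) = -2095/2 + 195/2 = -950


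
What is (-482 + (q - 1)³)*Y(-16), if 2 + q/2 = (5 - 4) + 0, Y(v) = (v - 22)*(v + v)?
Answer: -618944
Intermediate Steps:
Y(v) = 2*v*(-22 + v) (Y(v) = (-22 + v)*(2*v) = 2*v*(-22 + v))
q = -2 (q = -4 + 2*((5 - 4) + 0) = -4 + 2*(1 + 0) = -4 + 2*1 = -4 + 2 = -2)
(-482 + (q - 1)³)*Y(-16) = (-482 + (-2 - 1)³)*(2*(-16)*(-22 - 16)) = (-482 + (-3)³)*(2*(-16)*(-38)) = (-482 - 27)*1216 = -509*1216 = -618944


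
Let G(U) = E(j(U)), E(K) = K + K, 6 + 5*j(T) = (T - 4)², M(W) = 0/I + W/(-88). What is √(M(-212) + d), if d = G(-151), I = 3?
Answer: √116281110/110 ≈ 98.031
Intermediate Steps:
M(W) = -W/88 (M(W) = 0/3 + W/(-88) = 0*(⅓) + W*(-1/88) = 0 - W/88 = -W/88)
j(T) = -6/5 + (-4 + T)²/5 (j(T) = -6/5 + (T - 4)²/5 = -6/5 + (-4 + T)²/5)
E(K) = 2*K
G(U) = -12/5 + 2*(-4 + U)²/5 (G(U) = 2*(-6/5 + (-4 + U)²/5) = -12/5 + 2*(-4 + U)²/5)
d = 48038/5 (d = -12/5 + 2*(-4 - 151)²/5 = -12/5 + (⅖)*(-155)² = -12/5 + (⅖)*24025 = -12/5 + 9610 = 48038/5 ≈ 9607.6)
√(M(-212) + d) = √(-1/88*(-212) + 48038/5) = √(53/22 + 48038/5) = √(1057101/110) = √116281110/110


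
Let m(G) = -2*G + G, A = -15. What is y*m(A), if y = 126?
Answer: 1890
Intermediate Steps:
m(G) = -G
y*m(A) = 126*(-1*(-15)) = 126*15 = 1890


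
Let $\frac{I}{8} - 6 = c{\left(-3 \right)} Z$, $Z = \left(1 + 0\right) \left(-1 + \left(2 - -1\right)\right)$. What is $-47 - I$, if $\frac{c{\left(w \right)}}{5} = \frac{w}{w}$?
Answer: $-175$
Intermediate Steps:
$Z = 2$ ($Z = 1 \left(-1 + \left(2 + 1\right)\right) = 1 \left(-1 + 3\right) = 1 \cdot 2 = 2$)
$c{\left(w \right)} = 5$ ($c{\left(w \right)} = 5 \frac{w}{w} = 5 \cdot 1 = 5$)
$I = 128$ ($I = 48 + 8 \cdot 5 \cdot 2 = 48 + 8 \cdot 10 = 48 + 80 = 128$)
$-47 - I = -47 - 128 = -175$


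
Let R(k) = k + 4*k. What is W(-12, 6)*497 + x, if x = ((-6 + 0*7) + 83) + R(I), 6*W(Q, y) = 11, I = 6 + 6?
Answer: 6289/6 ≈ 1048.2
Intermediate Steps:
I = 12
R(k) = 5*k
W(Q, y) = 11/6 (W(Q, y) = (1/6)*11 = 11/6)
x = 137 (x = ((-6 + 0*7) + 83) + 5*12 = ((-6 + 0) + 83) + 60 = (-6 + 83) + 60 = 77 + 60 = 137)
W(-12, 6)*497 + x = (11/6)*497 + 137 = 5467/6 + 137 = 6289/6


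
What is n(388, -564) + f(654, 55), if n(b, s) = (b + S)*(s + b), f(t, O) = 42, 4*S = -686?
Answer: -38062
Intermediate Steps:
S = -343/2 (S = (1/4)*(-686) = -343/2 ≈ -171.50)
n(b, s) = (-343/2 + b)*(b + s) (n(b, s) = (b - 343/2)*(s + b) = (-343/2 + b)*(b + s))
n(388, -564) + f(654, 55) = (388**2 - 343/2*388 - 343/2*(-564) + 388*(-564)) + 42 = (150544 - 66542 + 96726 - 218832) + 42 = -38104 + 42 = -38062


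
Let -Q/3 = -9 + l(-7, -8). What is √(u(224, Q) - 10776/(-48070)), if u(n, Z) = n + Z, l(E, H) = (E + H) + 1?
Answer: √169390099505/24035 ≈ 17.124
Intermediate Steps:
l(E, H) = 1 + E + H
Q = 69 (Q = -3*(-9 + (1 - 7 - 8)) = -3*(-9 - 14) = -3*(-23) = 69)
u(n, Z) = Z + n
√(u(224, Q) - 10776/(-48070)) = √((69 + 224) - 10776/(-48070)) = √(293 - 10776*(-1/48070)) = √(293 + 5388/24035) = √(7047643/24035) = √169390099505/24035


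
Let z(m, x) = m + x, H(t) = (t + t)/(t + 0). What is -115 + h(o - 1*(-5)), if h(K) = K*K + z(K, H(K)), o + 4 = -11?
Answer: -23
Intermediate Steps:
o = -15 (o = -4 - 11 = -15)
H(t) = 2 (H(t) = (2*t)/t = 2)
h(K) = 2 + K + K**2 (h(K) = K*K + (K + 2) = K**2 + (2 + K) = 2 + K + K**2)
-115 + h(o - 1*(-5)) = -115 + (2 + (-15 - 1*(-5)) + (-15 - 1*(-5))**2) = -115 + (2 + (-15 + 5) + (-15 + 5)**2) = -115 + (2 - 10 + (-10)**2) = -115 + (2 - 10 + 100) = -115 + 92 = -23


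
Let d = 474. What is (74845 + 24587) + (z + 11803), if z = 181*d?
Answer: 197029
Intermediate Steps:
z = 85794 (z = 181*474 = 85794)
(74845 + 24587) + (z + 11803) = (74845 + 24587) + (85794 + 11803) = 99432 + 97597 = 197029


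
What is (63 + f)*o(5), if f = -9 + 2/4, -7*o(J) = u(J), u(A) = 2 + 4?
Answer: -327/7 ≈ -46.714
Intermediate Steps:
u(A) = 6
o(J) = -6/7 (o(J) = -1/7*6 = -6/7)
f = -17/2 (f = -9 + 2*(1/4) = -9 + 1/2 = -17/2 ≈ -8.5000)
(63 + f)*o(5) = (63 - 17/2)*(-6/7) = (109/2)*(-6/7) = -327/7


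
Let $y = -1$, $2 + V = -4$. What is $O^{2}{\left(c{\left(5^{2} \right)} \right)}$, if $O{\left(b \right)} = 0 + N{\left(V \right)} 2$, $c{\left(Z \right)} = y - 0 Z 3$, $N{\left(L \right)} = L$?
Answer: $144$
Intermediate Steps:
$V = -6$ ($V = -2 - 4 = -6$)
$c{\left(Z \right)} = -1$ ($c{\left(Z \right)} = -1 - 0 Z 3 = -1 - 0 \cdot 3 = -1 - 0 = -1 + 0 = -1$)
$O{\left(b \right)} = -12$ ($O{\left(b \right)} = 0 - 12 = -12$)
$O^{2}{\left(c{\left(5^{2} \right)} \right)} = \left(-12\right)^{2} = 144$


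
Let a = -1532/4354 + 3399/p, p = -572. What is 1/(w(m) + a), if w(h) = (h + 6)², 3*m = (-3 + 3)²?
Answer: 113204/3362819 ≈ 0.033663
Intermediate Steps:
m = 0 (m = (-3 + 3)²/3 = (⅓)*0² = (⅓)*0 = 0)
w(h) = (6 + h)²
a = -712525/113204 (a = -1532/4354 + 3399/(-572) = -1532*1/4354 + 3399*(-1/572) = -766/2177 - 309/52 = -712525/113204 ≈ -6.2942)
1/(w(m) + a) = 1/((6 + 0)² - 712525/113204) = 1/(6² - 712525/113204) = 1/(36 - 712525/113204) = 1/(3362819/113204) = 113204/3362819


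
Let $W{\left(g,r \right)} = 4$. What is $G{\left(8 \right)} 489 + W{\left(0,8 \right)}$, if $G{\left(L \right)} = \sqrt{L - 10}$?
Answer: $4 + 489 i \sqrt{2} \approx 4.0 + 691.55 i$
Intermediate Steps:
$G{\left(L \right)} = \sqrt{-10 + L}$
$G{\left(8 \right)} 489 + W{\left(0,8 \right)} = \sqrt{-10 + 8} \cdot 489 + 4 = \sqrt{-2} \cdot 489 + 4 = i \sqrt{2} \cdot 489 + 4 = 489 i \sqrt{2} + 4 = 4 + 489 i \sqrt{2}$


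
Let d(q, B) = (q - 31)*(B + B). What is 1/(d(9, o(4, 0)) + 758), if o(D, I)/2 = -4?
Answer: 1/1110 ≈ 0.00090090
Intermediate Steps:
o(D, I) = -8 (o(D, I) = 2*(-4) = -8)
d(q, B) = 2*B*(-31 + q) (d(q, B) = (-31 + q)*(2*B) = 2*B*(-31 + q))
1/(d(9, o(4, 0)) + 758) = 1/(2*(-8)*(-31 + 9) + 758) = 1/(2*(-8)*(-22) + 758) = 1/(352 + 758) = 1/1110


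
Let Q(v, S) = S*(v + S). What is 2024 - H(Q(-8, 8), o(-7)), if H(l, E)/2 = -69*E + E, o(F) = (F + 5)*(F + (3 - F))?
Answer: 1208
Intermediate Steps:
Q(v, S) = S*(S + v)
o(F) = 15 + 3*F (o(F) = (5 + F)*3 = 15 + 3*F)
H(l, E) = -136*E (H(l, E) = 2*(-69*E + E) = 2*(-68*E) = -136*E)
2024 - H(Q(-8, 8), o(-7)) = 2024 - (-136)*(15 + 3*(-7)) = 2024 - (-136)*(15 - 21) = 2024 - (-136)*(-6) = 2024 - 1*816 = 2024 - 816 = 1208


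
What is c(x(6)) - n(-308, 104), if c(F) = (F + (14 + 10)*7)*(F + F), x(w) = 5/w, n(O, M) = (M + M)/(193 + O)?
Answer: 586219/2070 ≈ 283.20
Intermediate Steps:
n(O, M) = 2*M/(193 + O) (n(O, M) = (2*M)/(193 + O) = 2*M/(193 + O))
c(F) = 2*F*(168 + F) (c(F) = (F + 24*7)*(2*F) = (F + 168)*(2*F) = (168 + F)*(2*F) = 2*F*(168 + F))
c(x(6)) - n(-308, 104) = 2*(5/6)*(168 + 5/6) - 2*104/(193 - 308) = 2*(5*(⅙))*(168 + 5*(⅙)) - 2*104/(-115) = 2*(⅚)*(168 + ⅚) - 2*104*(-1)/115 = 2*(⅚)*(1013/6) - 1*(-208/115) = 5065/18 + 208/115 = 586219/2070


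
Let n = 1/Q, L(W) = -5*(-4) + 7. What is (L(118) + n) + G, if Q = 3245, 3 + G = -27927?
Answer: -90545234/3245 ≈ -27903.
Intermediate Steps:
G = -27930 (G = -3 - 27927 = -27930)
L(W) = 27 (L(W) = 20 + 7 = 27)
n = 1/3245 ≈ 0.00030817
(L(118) + n) + G = (27 + 1/3245) - 27930 = 87616/3245 - 27930 = -90545234/3245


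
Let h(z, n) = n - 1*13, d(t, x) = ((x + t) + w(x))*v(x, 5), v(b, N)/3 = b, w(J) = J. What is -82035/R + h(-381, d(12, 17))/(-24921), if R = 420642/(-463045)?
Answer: 105182838576421/1164757698 ≈ 90305.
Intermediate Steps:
v(b, N) = 3*b
d(t, x) = 3*x*(t + 2*x) (d(t, x) = ((x + t) + x)*(3*x) = ((t + x) + x)*(3*x) = (t + 2*x)*(3*x) = 3*x*(t + 2*x))
h(z, n) = -13 + n (h(z, n) = n - 13 = -13 + n)
R = -420642/463045 (R = 420642*(-1/463045) = -420642/463045 ≈ -0.90843)
-82035/R + h(-381, d(12, 17))/(-24921) = -82035/(-420642/463045) + (-13 + 3*17*(12 + 2*17))/(-24921) = -82035*(-463045/420642) + (-13 + 3*17*(12 + 34))*(-1/24921) = 4220655175/46738 + (-13 + 3*17*46)*(-1/24921) = 4220655175/46738 + (-13 + 2346)*(-1/24921) = 4220655175/46738 + 2333*(-1/24921) = 4220655175/46738 - 2333/24921 = 105182838576421/1164757698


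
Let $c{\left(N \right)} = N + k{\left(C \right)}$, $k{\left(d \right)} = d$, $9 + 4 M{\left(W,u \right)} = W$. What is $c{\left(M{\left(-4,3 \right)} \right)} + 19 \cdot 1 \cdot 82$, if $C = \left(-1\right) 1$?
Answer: $\frac{6215}{4} \approx 1553.8$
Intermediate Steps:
$C = -1$
$M{\left(W,u \right)} = - \frac{9}{4} + \frac{W}{4}$
$c{\left(N \right)} = -1 + N$ ($c{\left(N \right)} = N - 1 = -1 + N$)
$c{\left(M{\left(-4,3 \right)} \right)} + 19 \cdot 1 \cdot 82 = \left(-1 + \left(- \frac{9}{4} + \frac{1}{4} \left(-4\right)\right)\right) + 19 \cdot 1 \cdot 82 = \left(-1 - \frac{13}{4}\right) + 19 \cdot 82 = \left(-1 - \frac{13}{4}\right) + 1558 = - \frac{17}{4} + 1558 = \frac{6215}{4}$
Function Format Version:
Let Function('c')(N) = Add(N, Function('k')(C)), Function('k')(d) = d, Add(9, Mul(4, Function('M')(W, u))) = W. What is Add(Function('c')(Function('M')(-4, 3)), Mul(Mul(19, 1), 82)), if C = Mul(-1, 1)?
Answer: Rational(6215, 4) ≈ 1553.8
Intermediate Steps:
C = -1
Function('M')(W, u) = Add(Rational(-9, 4), Mul(Rational(1, 4), W))
Function('c')(N) = Add(-1, N) (Function('c')(N) = Add(N, -1) = Add(-1, N))
Add(Function('c')(Function('M')(-4, 3)), Mul(Mul(19, 1), 82)) = Add(Add(-1, Add(Rational(-9, 4), Mul(Rational(1, 4), -4))), Mul(Mul(19, 1), 82)) = Add(Add(-1, Add(Rational(-9, 4), -1)), Mul(19, 82)) = Add(Add(-1, Rational(-13, 4)), 1558) = Add(Rational(-17, 4), 1558) = Rational(6215, 4)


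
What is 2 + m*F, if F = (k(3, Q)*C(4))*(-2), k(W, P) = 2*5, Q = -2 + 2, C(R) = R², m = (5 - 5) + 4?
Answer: -1278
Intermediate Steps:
m = 4 (m = 0 + 4 = 4)
Q = 0
k(W, P) = 10
F = -320 (F = (10*4²)*(-2) = (10*16)*(-2) = 160*(-2) = -320)
2 + m*F = 2 + 4*(-320) = 2 - 1280 = -1278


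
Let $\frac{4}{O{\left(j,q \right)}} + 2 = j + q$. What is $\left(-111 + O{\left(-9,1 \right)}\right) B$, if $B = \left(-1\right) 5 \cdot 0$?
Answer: $0$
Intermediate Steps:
$B = 0$ ($B = \left(-5\right) 0 = 0$)
$O{\left(j,q \right)} = \frac{4}{-2 + j + q}$ ($O{\left(j,q \right)} = \frac{4}{-2 + \left(j + q\right)} = \frac{4}{-2 + j + q}$)
$\left(-111 + O{\left(-9,1 \right)}\right) B = \left(-111 + \frac{4}{-2 - 9 + 1}\right) 0 = \left(-111 + \frac{4}{-10}\right) 0 = \left(-111 + 4 \left(- \frac{1}{10}\right)\right) 0 = \left(-111 - \frac{2}{5}\right) 0 = \left(- \frac{557}{5}\right) 0 = 0$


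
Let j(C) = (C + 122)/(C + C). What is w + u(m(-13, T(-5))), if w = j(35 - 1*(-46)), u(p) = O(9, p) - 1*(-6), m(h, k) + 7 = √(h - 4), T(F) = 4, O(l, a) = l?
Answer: 2633/162 ≈ 16.253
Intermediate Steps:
m(h, k) = -7 + √(-4 + h) (m(h, k) = -7 + √(h - 4) = -7 + √(-4 + h))
j(C) = (122 + C)/(2*C) (j(C) = (122 + C)/((2*C)) = (122 + C)*(1/(2*C)) = (122 + C)/(2*C))
u(p) = 15 (u(p) = 9 - 1*(-6) = 9 + 6 = 15)
w = 203/162 (w = (122 + (35 - 1*(-46)))/(2*(35 - 1*(-46))) = (122 + (35 + 46))/(2*(35 + 46)) = (½)*(122 + 81)/81 = (½)*(1/81)*203 = 203/162 ≈ 1.2531)
w + u(m(-13, T(-5))) = 203/162 + 15 = 2633/162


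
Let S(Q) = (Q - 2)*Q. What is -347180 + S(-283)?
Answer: -266525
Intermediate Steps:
S(Q) = Q*(-2 + Q) (S(Q) = (-2 + Q)*Q = Q*(-2 + Q))
-347180 + S(-283) = -347180 - 283*(-2 - 283) = -347180 - 283*(-285) = -347180 + 80655 = -266525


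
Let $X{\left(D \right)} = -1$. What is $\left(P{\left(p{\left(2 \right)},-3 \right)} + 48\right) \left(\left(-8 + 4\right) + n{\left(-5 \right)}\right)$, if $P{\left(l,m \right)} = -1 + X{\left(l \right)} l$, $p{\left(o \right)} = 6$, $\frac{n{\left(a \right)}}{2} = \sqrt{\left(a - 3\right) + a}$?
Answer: $-164 + 82 i \sqrt{13} \approx -164.0 + 295.66 i$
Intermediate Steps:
$n{\left(a \right)} = 2 \sqrt{-3 + 2 a}$ ($n{\left(a \right)} = 2 \sqrt{\left(a - 3\right) + a} = 2 \sqrt{\left(-3 + a\right) + a} = 2 \sqrt{-3 + 2 a}$)
$P{\left(l,m \right)} = -1 - l$
$\left(P{\left(p{\left(2 \right)},-3 \right)} + 48\right) \left(\left(-8 + 4\right) + n{\left(-5 \right)}\right) = \left(\left(-1 - 6\right) + 48\right) \left(\left(-8 + 4\right) + 2 \sqrt{-3 + 2 \left(-5\right)}\right) = \left(\left(-1 - 6\right) + 48\right) \left(-4 + 2 \sqrt{-3 - 10}\right) = \left(-7 + 48\right) \left(-4 + 2 \sqrt{-13}\right) = 41 \left(-4 + 2 i \sqrt{13}\right) = -164 + 82 i \sqrt{13}$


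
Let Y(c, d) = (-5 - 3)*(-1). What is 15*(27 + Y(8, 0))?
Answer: 525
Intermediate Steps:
Y(c, d) = 8 (Y(c, d) = -8*(-1) = 8)
15*(27 + Y(8, 0)) = 15*(27 + 8) = 15*35 = 525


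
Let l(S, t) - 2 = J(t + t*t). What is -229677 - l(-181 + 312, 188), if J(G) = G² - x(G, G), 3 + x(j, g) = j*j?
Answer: -229682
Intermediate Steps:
x(j, g) = -3 + j² (x(j, g) = -3 + j*j = -3 + j²)
J(G) = 3 (J(G) = G² - (-3 + G²) = G² + (3 - G²) = 3)
l(S, t) = 5 (l(S, t) = 2 + 3 = 5)
-229677 - l(-181 + 312, 188) = -229677 - 1*5 = -229677 - 5 = -229682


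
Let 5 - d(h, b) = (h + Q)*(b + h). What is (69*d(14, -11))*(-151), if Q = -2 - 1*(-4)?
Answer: 448017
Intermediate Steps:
Q = 2 (Q = -2 + 4 = 2)
d(h, b) = 5 - (2 + h)*(b + h) (d(h, b) = 5 - (h + 2)*(b + h) = 5 - (2 + h)*(b + h))
(69*d(14, -11))*(-151) = (69*(5 - 1*14² - 2*(-11) - 2*14 - 1*(-11)*14))*(-151) = (69*(5 - 1*196 + 22 - 28 + 154))*(-151) = (69*(5 - 196 + 22 - 28 + 154))*(-151) = (69*(-43))*(-151) = -2967*(-151) = 448017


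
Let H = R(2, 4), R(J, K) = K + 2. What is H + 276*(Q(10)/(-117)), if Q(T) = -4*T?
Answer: 3914/39 ≈ 100.36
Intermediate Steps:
R(J, K) = 2 + K
H = 6 (H = 2 + 4 = 6)
H + 276*(Q(10)/(-117)) = 6 + 276*(-4*10/(-117)) = 6 + 276*(-40*(-1/117)) = 6 + 276*(40/117) = 6 + 3680/39 = 3914/39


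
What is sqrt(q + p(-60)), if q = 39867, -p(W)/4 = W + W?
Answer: 3*sqrt(4483) ≈ 200.87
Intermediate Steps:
p(W) = -8*W (p(W) = -4*(W + W) = -8*W)
sqrt(q + p(-60)) = sqrt(39867 - 8*(-60)) = sqrt(39867 + 480) = sqrt(40347) = 3*sqrt(4483)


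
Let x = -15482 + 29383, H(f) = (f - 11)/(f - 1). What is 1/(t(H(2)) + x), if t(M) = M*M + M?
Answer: 1/13973 ≈ 7.1567e-5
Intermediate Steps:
H(f) = (-11 + f)/(-1 + f)
x = 13901
t(M) = M + M**2 (t(M) = M**2 + M = M + M**2)
1/(t(H(2)) + x) = 1/(((-11 + 2)/(-1 + 2))*(1 + (-11 + 2)/(-1 + 2)) + 13901) = 1/((-9/1)*(1 - 9/1) + 13901) = 1/((1*(-9))*(1 + 1*(-9)) + 13901) = 1/(-9*(1 - 9) + 13901) = 1/(-9*(-8) + 13901) = 1/(72 + 13901) = 1/13973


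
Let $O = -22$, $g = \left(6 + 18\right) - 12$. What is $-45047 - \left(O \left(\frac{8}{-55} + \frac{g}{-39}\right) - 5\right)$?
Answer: $- \frac{2928378}{65} \approx -45052.0$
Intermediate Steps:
$g = 12$ ($g = 24 - 12 = 12$)
$-45047 - \left(O \left(\frac{8}{-55} + \frac{g}{-39}\right) - 5\right) = -45047 - \left(- 22 \left(\frac{8}{-55} + \frac{12}{-39}\right) - 5\right) = -45047 - \left(- 22 \left(8 \left(- \frac{1}{55}\right) + 12 \left(- \frac{1}{39}\right)\right) - 5\right) = -45047 - \left(- 22 \left(- \frac{8}{55} - \frac{4}{13}\right) - 5\right) = -45047 - \left(\left(-22\right) \left(- \frac{324}{715}\right) - 5\right) = -45047 - \left(\frac{648}{65} - 5\right) = -45047 - \frac{323}{65} = - \frac{2928378}{65}$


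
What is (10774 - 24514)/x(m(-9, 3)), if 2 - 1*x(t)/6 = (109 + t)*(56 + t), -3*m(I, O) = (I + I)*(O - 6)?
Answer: 1145/1728 ≈ 0.66262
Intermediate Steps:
m(I, O) = -2*I*(-6 + O)/3 (m(I, O) = -(I + I)*(O - 6)/3 = -2*I*(-6 + O)/3)
x(t) = 12 - 6*(56 + t)*(109 + t) (x(t) = 12 - 6*(109 + t)*(56 + t) = 12 - 6*(56 + t)*(109 + t))
(10774 - 24514)/x(m(-9, 3)) = (10774 - 24514)/(-36612 - 660*(-9)*(6 - 1*3) - 6*36*(6 - 1*3)²) = -13740/(-36612 - 660*(-9)*(6 - 3) - 6*36*(6 - 3)²) = -13740/(-36612 - 660*(-9)*3 - 6*((⅔)*(-9)*3)²) = -13740/(-36612 - 990*(-18) - 6*(-18)²) = -13740/(-36612 + 17820 - 6*324) = -13740/(-36612 + 17820 - 1944) = -13740/(-20736) = -13740*(-1/20736) = 1145/1728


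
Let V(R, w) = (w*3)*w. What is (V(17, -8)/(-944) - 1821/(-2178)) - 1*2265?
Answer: -96991909/42834 ≈ -2264.4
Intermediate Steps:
V(R, w) = 3*w² (V(R, w) = (3*w)*w = 3*w²)
(V(17, -8)/(-944) - 1821/(-2178)) - 1*2265 = ((3*(-8)²)/(-944) - 1821/(-2178)) - 1*2265 = ((3*64)*(-1/944) - 1821*(-1/2178)) - 2265 = (192*(-1/944) + 607/726) - 2265 = (-12/59 + 607/726) - 2265 = 27101/42834 - 2265 = -96991909/42834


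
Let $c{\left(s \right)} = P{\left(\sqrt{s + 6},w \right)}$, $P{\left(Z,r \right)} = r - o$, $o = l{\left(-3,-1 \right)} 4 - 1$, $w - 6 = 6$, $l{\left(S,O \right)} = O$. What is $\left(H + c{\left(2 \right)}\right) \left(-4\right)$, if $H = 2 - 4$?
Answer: $-60$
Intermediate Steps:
$w = 12$ ($w = 6 + 6 = 12$)
$o = -5$ ($o = \left(-1\right) 4 - 1 = -4 - 1 = -5$)
$P{\left(Z,r \right)} = 5 + r$ ($P{\left(Z,r \right)} = r - -5 = r + 5 = 5 + r$)
$H = -2$
$c{\left(s \right)} = 17$ ($c{\left(s \right)} = 5 + 12 = 17$)
$\left(H + c{\left(2 \right)}\right) \left(-4\right) = \left(-2 + 17\right) \left(-4\right) = 15 \left(-4\right) = -60$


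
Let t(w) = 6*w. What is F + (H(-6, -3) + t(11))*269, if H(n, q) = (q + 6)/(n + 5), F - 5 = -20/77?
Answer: 1305284/77 ≈ 16952.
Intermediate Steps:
F = 365/77 (F = 5 - 20/77 = 365/77 ≈ 4.7403)
H(n, q) = (6 + q)/(5 + n)
F + (H(-6, -3) + t(11))*269 = 365/77 + ((6 - 3)/(5 - 6) + 6*11)*269 = 365/77 + (3/(-1) + 66)*269 = 365/77 + (-1*3 + 66)*269 = 365/77 + (-3 + 66)*269 = 365/77 + 63*269 = 365/77 + 16947 = 1305284/77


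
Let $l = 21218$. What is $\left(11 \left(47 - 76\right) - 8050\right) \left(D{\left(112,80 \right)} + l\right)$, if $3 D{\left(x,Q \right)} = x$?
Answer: $- \frac{533657654}{3} \approx -1.7789 \cdot 10^{8}$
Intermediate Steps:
$D{\left(x,Q \right)} = \frac{x}{3}$
$\left(11 \left(47 - 76\right) - 8050\right) \left(D{\left(112,80 \right)} + l\right) = \left(11 \left(47 - 76\right) - 8050\right) \left(\frac{1}{3} \cdot 112 + 21218\right) = \left(11 \left(-29\right) - 8050\right) \left(\frac{112}{3} + 21218\right) = \left(-319 - 8050\right) \frac{63766}{3} = \left(-8369\right) \frac{63766}{3} = - \frac{533657654}{3}$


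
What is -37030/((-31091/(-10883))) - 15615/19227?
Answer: -2582972742065/199262219 ≈ -12963.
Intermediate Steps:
-37030/((-31091/(-10883))) - 15615/19227 = -37030/((-31091*(-1/10883))) - 15615*1/19227 = -37030/31091/10883 - 5205/6409 = -37030*10883/31091 - 5205/6409 = -402997490/31091 - 5205/6409 = -2582972742065/199262219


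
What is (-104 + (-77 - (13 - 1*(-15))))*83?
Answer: -17347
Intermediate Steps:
(-104 + (-77 - (13 - 1*(-15))))*83 = (-104 + (-77 - (13 + 15)))*83 = (-104 + (-77 - 1*28))*83 = (-104 + (-77 - 28))*83 = (-104 - 105)*83 = -209*83 = -17347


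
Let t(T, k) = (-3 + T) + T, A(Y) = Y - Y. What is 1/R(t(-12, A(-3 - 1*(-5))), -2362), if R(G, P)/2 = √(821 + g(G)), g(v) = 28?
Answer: √849/1698 ≈ 0.017160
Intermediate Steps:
A(Y) = 0
t(T, k) = -3 + 2*T
R(G, P) = 2*√849 (R(G, P) = 2*√(821 + 28) = 2*√849)
1/R(t(-12, A(-3 - 1*(-5))), -2362) = 1/(2*√849) = √849/1698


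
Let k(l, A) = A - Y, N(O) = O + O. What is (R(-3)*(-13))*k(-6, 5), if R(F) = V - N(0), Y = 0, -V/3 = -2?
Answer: -390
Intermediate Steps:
N(O) = 2*O
V = 6 (V = -3*(-2) = 6)
R(F) = 6 (R(F) = 6 - 2*0 = 6 - 1*0 = 6 + 0 = 6)
k(l, A) = A (k(l, A) = A - 1*0 = A + 0 = A)
(R(-3)*(-13))*k(-6, 5) = (6*(-13))*5 = -78*5 = -390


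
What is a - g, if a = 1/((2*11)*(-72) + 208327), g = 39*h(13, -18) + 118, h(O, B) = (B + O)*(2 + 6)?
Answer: 298123407/206743 ≈ 1442.0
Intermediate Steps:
h(O, B) = 8*B + 8*O (h(O, B) = (B + O)*8 = 8*B + 8*O)
g = -1442 (g = 39*(8*(-18) + 8*13) + 118 = 39*(-144 + 104) + 118 = 39*(-40) + 118 = -1560 + 118 = -1442)
a = 1/206743 (a = 1/(22*(-72) + 208327) = 1/(-1584 + 208327) = 1/206743 ≈ 4.8369e-6)
a - g = 1/206743 - 1*(-1442) = 1/206743 + 1442 = 298123407/206743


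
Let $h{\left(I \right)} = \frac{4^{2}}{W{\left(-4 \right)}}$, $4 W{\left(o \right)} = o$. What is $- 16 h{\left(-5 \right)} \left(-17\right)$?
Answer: $-4352$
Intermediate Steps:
$W{\left(o \right)} = \frac{o}{4}$
$h{\left(I \right)} = -16$ ($h{\left(I \right)} = \frac{4^{2}}{\frac{1}{4} \left(-4\right)} = \frac{16}{-1} = 16 \left(-1\right) = -16$)
$- 16 h{\left(-5 \right)} \left(-17\right) = \left(-16\right) \left(-16\right) \left(-17\right) = 256 \left(-17\right) = -4352$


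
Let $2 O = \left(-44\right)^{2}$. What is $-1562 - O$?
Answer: $-2530$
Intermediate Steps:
$O = 968$ ($O = \frac{\left(-44\right)^{2}}{2} = \frac{1}{2} \cdot 1936 = 968$)
$-1562 - O = -1562 - 968 = -2530$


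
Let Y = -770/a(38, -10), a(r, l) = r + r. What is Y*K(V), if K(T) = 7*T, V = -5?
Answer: 13475/38 ≈ 354.61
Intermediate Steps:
a(r, l) = 2*r
Y = -385/38 (Y = -770/(2*38) = -770/76 = -770*1/76 = -385/38 ≈ -10.132)
Y*K(V) = -2695*(-5)/38 = -385/38*(-35) = 13475/38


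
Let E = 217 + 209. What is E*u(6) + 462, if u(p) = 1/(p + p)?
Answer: 995/2 ≈ 497.50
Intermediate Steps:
u(p) = 1/(2*p)
E = 426
E*u(6) + 462 = 426*((½)/6) + 462 = 426*((½)*(⅙)) + 462 = 426*(1/12) + 462 = 71/2 + 462 = 995/2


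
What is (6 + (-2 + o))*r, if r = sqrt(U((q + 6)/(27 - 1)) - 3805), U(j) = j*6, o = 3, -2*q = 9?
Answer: 7*I*sqrt(2571946)/26 ≈ 431.77*I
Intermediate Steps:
q = -9/2 (q = -1/2*9 = -9/2 ≈ -4.5000)
U(j) = 6*j
r = I*sqrt(2571946)/26 (r = sqrt(6*((-9/2 + 6)/(27 - 1)) - 3805) = sqrt(6*((3/2)/26) - 3805) = sqrt(6*((3/2)*(1/26)) - 3805) = sqrt(6*(3/52) - 3805) = sqrt(9/26 - 3805) = sqrt(-98921/26) = I*sqrt(2571946)/26 ≈ 61.682*I)
(6 + (-2 + o))*r = (6 + (-2 + 3))*(I*sqrt(2571946)/26) = (6 + 1)*(I*sqrt(2571946)/26) = 7*(I*sqrt(2571946)/26) = 7*I*sqrt(2571946)/26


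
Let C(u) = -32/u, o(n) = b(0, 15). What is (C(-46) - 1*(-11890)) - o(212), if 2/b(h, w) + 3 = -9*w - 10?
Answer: 20237987/1702 ≈ 11891.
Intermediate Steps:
b(h, w) = 2/(-13 - 9*w) (b(h, w) = 2/(-3 + (-9*w - 10)) = 2/(-3 + (-10 - 9*w)) = 2/(-13 - 9*w))
o(n) = -1/74 (o(n) = -2/(13 + 9*15) = -2/(13 + 135) = -2/148 = -2*1/148 = -1/74)
(C(-46) - 1*(-11890)) - o(212) = (-32/(-46) - 1*(-11890)) - 1*(-1/74) = (-32*(-1/46) + 11890) + 1/74 = (16/23 + 11890) + 1/74 = 273486/23 + 1/74 = 20237987/1702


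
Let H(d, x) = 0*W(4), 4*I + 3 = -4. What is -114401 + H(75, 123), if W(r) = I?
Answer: -114401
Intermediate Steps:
I = -7/4 (I = -¾ + (¼)*(-4) = -¾ - 1 = -7/4 ≈ -1.7500)
W(r) = -7/4
H(d, x) = 0 (H(d, x) = 0*(-7/4) = 0)
-114401 + H(75, 123) = -114401 + 0 = -114401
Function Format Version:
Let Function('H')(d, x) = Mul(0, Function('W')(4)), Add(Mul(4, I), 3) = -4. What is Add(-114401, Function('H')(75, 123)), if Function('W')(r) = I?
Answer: -114401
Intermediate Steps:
I = Rational(-7, 4) (I = Add(Rational(-3, 4), Mul(Rational(1, 4), -4)) = Add(Rational(-3, 4), -1) = Rational(-7, 4) ≈ -1.7500)
Function('W')(r) = Rational(-7, 4)
Function('H')(d, x) = 0 (Function('H')(d, x) = Mul(0, Rational(-7, 4)) = 0)
Add(-114401, Function('H')(75, 123)) = Add(-114401, 0) = -114401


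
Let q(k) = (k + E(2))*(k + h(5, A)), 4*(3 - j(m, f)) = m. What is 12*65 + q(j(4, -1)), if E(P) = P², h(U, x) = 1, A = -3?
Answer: 798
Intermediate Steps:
j(m, f) = 3 - m/4
q(k) = (1 + k)*(4 + k) (q(k) = (k + 2²)*(k + 1) = (k + 4)*(1 + k) = (4 + k)*(1 + k) = (1 + k)*(4 + k))
12*65 + q(j(4, -1)) = 12*65 + (4 + (3 - ¼*4)² + 5*(3 - ¼*4)) = 780 + (4 + (3 - 1)² + 5*(3 - 1)) = 780 + (4 + 2² + 5*2) = 780 + (4 + 4 + 10) = 780 + 18 = 798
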